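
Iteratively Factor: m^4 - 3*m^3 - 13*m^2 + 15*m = (m)*(m^3 - 3*m^2 - 13*m + 15) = m*(m + 3)*(m^2 - 6*m + 5) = m*(m - 5)*(m + 3)*(m - 1)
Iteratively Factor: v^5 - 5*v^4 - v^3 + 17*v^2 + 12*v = (v)*(v^4 - 5*v^3 - v^2 + 17*v + 12) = v*(v + 1)*(v^3 - 6*v^2 + 5*v + 12) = v*(v - 3)*(v + 1)*(v^2 - 3*v - 4) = v*(v - 3)*(v + 1)^2*(v - 4)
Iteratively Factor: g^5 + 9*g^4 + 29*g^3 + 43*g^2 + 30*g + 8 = (g + 2)*(g^4 + 7*g^3 + 15*g^2 + 13*g + 4) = (g + 2)*(g + 4)*(g^3 + 3*g^2 + 3*g + 1) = (g + 1)*(g + 2)*(g + 4)*(g^2 + 2*g + 1) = (g + 1)^2*(g + 2)*(g + 4)*(g + 1)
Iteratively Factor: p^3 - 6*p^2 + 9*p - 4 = (p - 1)*(p^2 - 5*p + 4) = (p - 4)*(p - 1)*(p - 1)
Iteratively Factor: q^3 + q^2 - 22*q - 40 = (q + 4)*(q^2 - 3*q - 10) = (q - 5)*(q + 4)*(q + 2)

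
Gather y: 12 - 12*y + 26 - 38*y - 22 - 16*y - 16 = -66*y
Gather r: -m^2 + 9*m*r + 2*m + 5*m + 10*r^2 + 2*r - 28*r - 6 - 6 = -m^2 + 7*m + 10*r^2 + r*(9*m - 26) - 12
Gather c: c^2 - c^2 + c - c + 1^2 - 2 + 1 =0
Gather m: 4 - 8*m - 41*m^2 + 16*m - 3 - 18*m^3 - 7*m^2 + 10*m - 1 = -18*m^3 - 48*m^2 + 18*m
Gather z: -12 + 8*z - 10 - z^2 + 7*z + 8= -z^2 + 15*z - 14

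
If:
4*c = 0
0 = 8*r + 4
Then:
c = 0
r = -1/2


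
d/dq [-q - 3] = -1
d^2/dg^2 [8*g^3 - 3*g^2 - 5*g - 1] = 48*g - 6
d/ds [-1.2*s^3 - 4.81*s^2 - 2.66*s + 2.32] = -3.6*s^2 - 9.62*s - 2.66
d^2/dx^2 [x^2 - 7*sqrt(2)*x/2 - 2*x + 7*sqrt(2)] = 2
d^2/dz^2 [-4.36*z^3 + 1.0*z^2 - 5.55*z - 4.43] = 2.0 - 26.16*z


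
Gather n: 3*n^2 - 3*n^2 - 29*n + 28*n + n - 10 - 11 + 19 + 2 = 0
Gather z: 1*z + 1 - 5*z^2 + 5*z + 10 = -5*z^2 + 6*z + 11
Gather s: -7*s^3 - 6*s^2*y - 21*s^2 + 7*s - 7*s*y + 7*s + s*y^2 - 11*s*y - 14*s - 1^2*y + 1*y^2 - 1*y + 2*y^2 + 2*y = -7*s^3 + s^2*(-6*y - 21) + s*(y^2 - 18*y) + 3*y^2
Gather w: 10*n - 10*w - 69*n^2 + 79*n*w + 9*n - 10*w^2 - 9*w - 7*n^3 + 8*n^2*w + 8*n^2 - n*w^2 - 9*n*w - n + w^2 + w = -7*n^3 - 61*n^2 + 18*n + w^2*(-n - 9) + w*(8*n^2 + 70*n - 18)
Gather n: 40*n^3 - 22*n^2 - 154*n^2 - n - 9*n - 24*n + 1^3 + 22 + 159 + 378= 40*n^3 - 176*n^2 - 34*n + 560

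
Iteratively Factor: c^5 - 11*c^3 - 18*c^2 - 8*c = (c + 1)*(c^4 - c^3 - 10*c^2 - 8*c) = (c - 4)*(c + 1)*(c^3 + 3*c^2 + 2*c) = (c - 4)*(c + 1)*(c + 2)*(c^2 + c) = c*(c - 4)*(c + 1)*(c + 2)*(c + 1)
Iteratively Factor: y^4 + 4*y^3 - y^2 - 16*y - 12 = (y - 2)*(y^3 + 6*y^2 + 11*y + 6) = (y - 2)*(y + 3)*(y^2 + 3*y + 2) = (y - 2)*(y + 1)*(y + 3)*(y + 2)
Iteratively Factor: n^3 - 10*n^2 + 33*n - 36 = (n - 3)*(n^2 - 7*n + 12) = (n - 3)^2*(n - 4)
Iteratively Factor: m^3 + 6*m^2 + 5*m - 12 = (m + 3)*(m^2 + 3*m - 4) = (m + 3)*(m + 4)*(m - 1)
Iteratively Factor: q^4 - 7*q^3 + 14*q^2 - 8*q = (q - 2)*(q^3 - 5*q^2 + 4*q) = (q - 2)*(q - 1)*(q^2 - 4*q) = (q - 4)*(q - 2)*(q - 1)*(q)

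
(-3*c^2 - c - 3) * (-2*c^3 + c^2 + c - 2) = 6*c^5 - c^4 + 2*c^3 + 2*c^2 - c + 6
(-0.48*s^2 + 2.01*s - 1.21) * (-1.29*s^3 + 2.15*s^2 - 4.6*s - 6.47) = 0.6192*s^5 - 3.6249*s^4 + 8.0904*s^3 - 8.7419*s^2 - 7.4387*s + 7.8287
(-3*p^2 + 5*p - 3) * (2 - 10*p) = 30*p^3 - 56*p^2 + 40*p - 6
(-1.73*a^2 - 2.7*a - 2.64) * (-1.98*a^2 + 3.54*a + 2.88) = 3.4254*a^4 - 0.7782*a^3 - 9.3132*a^2 - 17.1216*a - 7.6032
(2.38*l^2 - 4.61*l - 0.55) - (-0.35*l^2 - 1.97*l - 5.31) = 2.73*l^2 - 2.64*l + 4.76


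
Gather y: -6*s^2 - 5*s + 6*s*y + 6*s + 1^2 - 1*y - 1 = -6*s^2 + s + y*(6*s - 1)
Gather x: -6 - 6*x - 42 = -6*x - 48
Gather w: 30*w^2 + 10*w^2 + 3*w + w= 40*w^2 + 4*w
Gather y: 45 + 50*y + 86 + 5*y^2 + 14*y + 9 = 5*y^2 + 64*y + 140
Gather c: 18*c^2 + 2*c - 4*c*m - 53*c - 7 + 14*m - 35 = 18*c^2 + c*(-4*m - 51) + 14*m - 42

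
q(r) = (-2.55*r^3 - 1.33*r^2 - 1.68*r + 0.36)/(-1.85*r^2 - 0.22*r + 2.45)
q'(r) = (3.7*r + 0.22)*(-2.55*r^3 - 1.33*r^2 - 1.68*r + 0.36)/(-1.85*r^2 - 0.22*r + 2.45)^2 + (-7.65*r^2 - 2.66*r - 1.68)/(-1.85*r^2 - 0.22*r + 2.45)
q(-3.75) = -5.38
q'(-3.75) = 1.13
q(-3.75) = -5.38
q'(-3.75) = 1.13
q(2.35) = 5.31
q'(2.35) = 0.34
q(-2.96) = -4.56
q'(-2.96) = 0.90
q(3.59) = 6.35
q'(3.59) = 1.09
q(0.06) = 0.10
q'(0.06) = -0.75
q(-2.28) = -4.13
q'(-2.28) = 0.22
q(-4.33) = -6.06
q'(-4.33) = 1.21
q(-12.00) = -16.21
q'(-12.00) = 1.36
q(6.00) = 9.29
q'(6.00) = 1.29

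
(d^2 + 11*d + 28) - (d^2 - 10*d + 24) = 21*d + 4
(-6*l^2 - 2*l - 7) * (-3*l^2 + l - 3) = 18*l^4 + 37*l^2 - l + 21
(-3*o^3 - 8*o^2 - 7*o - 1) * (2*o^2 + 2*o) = -6*o^5 - 22*o^4 - 30*o^3 - 16*o^2 - 2*o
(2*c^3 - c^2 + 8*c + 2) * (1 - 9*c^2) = -18*c^5 + 9*c^4 - 70*c^3 - 19*c^2 + 8*c + 2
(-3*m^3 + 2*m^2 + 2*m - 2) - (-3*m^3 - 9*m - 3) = 2*m^2 + 11*m + 1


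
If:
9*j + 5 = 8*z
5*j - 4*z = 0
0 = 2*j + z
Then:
No Solution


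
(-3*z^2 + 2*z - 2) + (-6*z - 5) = -3*z^2 - 4*z - 7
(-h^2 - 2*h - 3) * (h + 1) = -h^3 - 3*h^2 - 5*h - 3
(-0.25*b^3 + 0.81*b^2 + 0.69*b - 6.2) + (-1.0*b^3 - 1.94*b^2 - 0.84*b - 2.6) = -1.25*b^3 - 1.13*b^2 - 0.15*b - 8.8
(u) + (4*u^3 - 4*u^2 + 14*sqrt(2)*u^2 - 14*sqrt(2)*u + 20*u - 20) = 4*u^3 - 4*u^2 + 14*sqrt(2)*u^2 - 14*sqrt(2)*u + 21*u - 20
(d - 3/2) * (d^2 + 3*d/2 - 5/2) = d^3 - 19*d/4 + 15/4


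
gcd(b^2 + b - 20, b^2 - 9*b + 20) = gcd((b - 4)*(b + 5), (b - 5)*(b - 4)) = b - 4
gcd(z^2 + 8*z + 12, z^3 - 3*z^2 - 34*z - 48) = z + 2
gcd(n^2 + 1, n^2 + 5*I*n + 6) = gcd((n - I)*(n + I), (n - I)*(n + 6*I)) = n - I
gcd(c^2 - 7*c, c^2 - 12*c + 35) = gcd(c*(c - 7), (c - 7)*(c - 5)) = c - 7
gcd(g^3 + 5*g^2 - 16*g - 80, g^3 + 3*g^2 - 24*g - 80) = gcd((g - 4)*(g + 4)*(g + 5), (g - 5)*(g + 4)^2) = g + 4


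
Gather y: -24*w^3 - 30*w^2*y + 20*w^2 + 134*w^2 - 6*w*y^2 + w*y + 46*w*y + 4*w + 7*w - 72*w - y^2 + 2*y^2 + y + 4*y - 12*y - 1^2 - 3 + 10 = -24*w^3 + 154*w^2 - 61*w + y^2*(1 - 6*w) + y*(-30*w^2 + 47*w - 7) + 6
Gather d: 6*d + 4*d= 10*d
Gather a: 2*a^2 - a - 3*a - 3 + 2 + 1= 2*a^2 - 4*a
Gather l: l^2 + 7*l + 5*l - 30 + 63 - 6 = l^2 + 12*l + 27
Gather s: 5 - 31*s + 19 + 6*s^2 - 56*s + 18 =6*s^2 - 87*s + 42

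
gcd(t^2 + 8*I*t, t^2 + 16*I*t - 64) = t + 8*I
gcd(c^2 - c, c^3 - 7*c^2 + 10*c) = c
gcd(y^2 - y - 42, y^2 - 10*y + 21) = y - 7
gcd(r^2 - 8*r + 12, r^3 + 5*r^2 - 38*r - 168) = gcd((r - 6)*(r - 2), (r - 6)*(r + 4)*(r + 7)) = r - 6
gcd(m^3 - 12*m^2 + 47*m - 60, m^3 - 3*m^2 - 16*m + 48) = m^2 - 7*m + 12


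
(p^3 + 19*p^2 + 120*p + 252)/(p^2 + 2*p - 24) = (p^2 + 13*p + 42)/(p - 4)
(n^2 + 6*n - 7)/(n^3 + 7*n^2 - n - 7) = 1/(n + 1)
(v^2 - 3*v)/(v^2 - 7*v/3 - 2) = 3*v/(3*v + 2)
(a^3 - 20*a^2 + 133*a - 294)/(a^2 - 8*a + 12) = (a^2 - 14*a + 49)/(a - 2)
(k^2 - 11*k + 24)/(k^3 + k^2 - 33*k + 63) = (k - 8)/(k^2 + 4*k - 21)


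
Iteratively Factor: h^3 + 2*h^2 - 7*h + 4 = (h + 4)*(h^2 - 2*h + 1) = (h - 1)*(h + 4)*(h - 1)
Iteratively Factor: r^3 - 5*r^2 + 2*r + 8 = (r + 1)*(r^2 - 6*r + 8) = (r - 4)*(r + 1)*(r - 2)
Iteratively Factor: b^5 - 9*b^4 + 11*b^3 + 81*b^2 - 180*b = (b - 5)*(b^4 - 4*b^3 - 9*b^2 + 36*b) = (b - 5)*(b - 3)*(b^3 - b^2 - 12*b) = b*(b - 5)*(b - 3)*(b^2 - b - 12) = b*(b - 5)*(b - 3)*(b + 3)*(b - 4)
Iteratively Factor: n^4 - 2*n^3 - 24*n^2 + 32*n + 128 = (n + 4)*(n^3 - 6*n^2 + 32) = (n - 4)*(n + 4)*(n^2 - 2*n - 8) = (n - 4)^2*(n + 4)*(n + 2)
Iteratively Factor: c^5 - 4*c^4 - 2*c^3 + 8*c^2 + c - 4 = (c - 1)*(c^4 - 3*c^3 - 5*c^2 + 3*c + 4) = (c - 1)^2*(c^3 - 2*c^2 - 7*c - 4) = (c - 1)^2*(c + 1)*(c^2 - 3*c - 4) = (c - 4)*(c - 1)^2*(c + 1)*(c + 1)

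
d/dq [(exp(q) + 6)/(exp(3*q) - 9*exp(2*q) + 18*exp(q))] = (-2*exp(3*q) - 9*exp(2*q) + 108*exp(q) - 108)*exp(-q)/(exp(4*q) - 18*exp(3*q) + 117*exp(2*q) - 324*exp(q) + 324)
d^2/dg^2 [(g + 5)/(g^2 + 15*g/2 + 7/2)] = 4*((g + 5)*(4*g + 15)^2 - (6*g + 25)*(2*g^2 + 15*g + 7))/(2*g^2 + 15*g + 7)^3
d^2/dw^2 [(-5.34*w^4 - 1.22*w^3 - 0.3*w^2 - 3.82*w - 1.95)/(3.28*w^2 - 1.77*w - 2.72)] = (-114.899712*w^6 + 186.011424*w^5 + 185.469948*w^4 - 526.432852*w^3 - 651.26304*w^2 - 190.71384*w - 14.669574)/(35.287552*w^6 - 57.127104*w^5 - 56.960808*w^4 + 89.202159*w^3 + 47.235792*w^2 - 39.285504*w - 20.123648)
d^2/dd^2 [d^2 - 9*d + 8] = 2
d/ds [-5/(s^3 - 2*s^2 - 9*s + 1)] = 5*(3*s^2 - 4*s - 9)/(s^3 - 2*s^2 - 9*s + 1)^2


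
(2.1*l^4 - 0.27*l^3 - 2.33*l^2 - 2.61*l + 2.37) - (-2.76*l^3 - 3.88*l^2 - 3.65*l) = 2.1*l^4 + 2.49*l^3 + 1.55*l^2 + 1.04*l + 2.37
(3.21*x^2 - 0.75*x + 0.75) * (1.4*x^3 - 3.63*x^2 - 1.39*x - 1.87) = 4.494*x^5 - 12.7023*x^4 - 0.6894*x^3 - 7.6827*x^2 + 0.36*x - 1.4025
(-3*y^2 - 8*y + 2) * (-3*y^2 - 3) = 9*y^4 + 24*y^3 + 3*y^2 + 24*y - 6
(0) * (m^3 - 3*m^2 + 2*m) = 0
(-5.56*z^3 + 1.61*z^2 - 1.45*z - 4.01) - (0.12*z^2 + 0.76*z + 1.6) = -5.56*z^3 + 1.49*z^2 - 2.21*z - 5.61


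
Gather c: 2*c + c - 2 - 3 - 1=3*c - 6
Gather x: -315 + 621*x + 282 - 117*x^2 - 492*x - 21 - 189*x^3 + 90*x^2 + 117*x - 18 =-189*x^3 - 27*x^2 + 246*x - 72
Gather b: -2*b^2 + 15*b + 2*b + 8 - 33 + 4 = -2*b^2 + 17*b - 21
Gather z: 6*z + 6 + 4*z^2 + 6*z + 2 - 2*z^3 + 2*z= -2*z^3 + 4*z^2 + 14*z + 8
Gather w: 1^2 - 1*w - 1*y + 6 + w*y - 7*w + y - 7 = w*(y - 8)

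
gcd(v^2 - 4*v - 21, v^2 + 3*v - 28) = 1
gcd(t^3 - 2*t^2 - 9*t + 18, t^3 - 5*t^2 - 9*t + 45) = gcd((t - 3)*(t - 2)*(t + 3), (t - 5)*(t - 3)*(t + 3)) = t^2 - 9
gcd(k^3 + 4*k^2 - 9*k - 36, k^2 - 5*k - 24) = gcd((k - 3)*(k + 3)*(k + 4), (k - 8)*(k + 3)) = k + 3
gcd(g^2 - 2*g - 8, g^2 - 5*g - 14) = g + 2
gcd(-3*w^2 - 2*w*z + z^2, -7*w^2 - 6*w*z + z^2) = w + z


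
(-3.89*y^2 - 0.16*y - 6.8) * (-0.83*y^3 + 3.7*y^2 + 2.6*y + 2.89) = 3.2287*y^5 - 14.2602*y^4 - 5.062*y^3 - 36.8181*y^2 - 18.1424*y - 19.652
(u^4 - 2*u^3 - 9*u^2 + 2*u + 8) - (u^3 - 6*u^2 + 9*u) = u^4 - 3*u^3 - 3*u^2 - 7*u + 8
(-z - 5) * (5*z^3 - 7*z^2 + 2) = -5*z^4 - 18*z^3 + 35*z^2 - 2*z - 10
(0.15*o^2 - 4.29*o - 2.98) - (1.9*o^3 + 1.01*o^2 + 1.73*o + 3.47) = -1.9*o^3 - 0.86*o^2 - 6.02*o - 6.45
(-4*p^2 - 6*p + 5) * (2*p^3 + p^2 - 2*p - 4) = -8*p^5 - 16*p^4 + 12*p^3 + 33*p^2 + 14*p - 20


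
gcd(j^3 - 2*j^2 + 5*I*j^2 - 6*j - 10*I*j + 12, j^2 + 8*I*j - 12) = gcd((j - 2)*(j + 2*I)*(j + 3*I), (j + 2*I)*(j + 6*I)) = j + 2*I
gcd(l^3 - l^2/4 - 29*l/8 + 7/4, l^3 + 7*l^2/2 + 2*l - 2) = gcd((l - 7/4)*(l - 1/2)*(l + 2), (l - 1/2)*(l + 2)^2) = l^2 + 3*l/2 - 1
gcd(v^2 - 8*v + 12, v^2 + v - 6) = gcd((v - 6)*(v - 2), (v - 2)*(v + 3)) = v - 2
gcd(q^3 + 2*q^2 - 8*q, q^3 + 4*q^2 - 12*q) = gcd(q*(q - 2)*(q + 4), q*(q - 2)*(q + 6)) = q^2 - 2*q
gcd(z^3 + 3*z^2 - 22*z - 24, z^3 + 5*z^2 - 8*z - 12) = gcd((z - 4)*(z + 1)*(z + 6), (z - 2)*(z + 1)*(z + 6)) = z^2 + 7*z + 6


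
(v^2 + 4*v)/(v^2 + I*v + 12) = v*(v + 4)/(v^2 + I*v + 12)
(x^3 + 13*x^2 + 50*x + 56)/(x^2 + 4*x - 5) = (x^3 + 13*x^2 + 50*x + 56)/(x^2 + 4*x - 5)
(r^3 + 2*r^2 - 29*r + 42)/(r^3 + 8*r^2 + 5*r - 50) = (r^2 + 4*r - 21)/(r^2 + 10*r + 25)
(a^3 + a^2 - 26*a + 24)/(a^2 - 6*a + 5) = (a^2 + 2*a - 24)/(a - 5)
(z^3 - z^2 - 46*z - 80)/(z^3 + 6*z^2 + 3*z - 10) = (z - 8)/(z - 1)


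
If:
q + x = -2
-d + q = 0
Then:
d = -x - 2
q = -x - 2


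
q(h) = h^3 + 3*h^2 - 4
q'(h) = 3*h^2 + 6*h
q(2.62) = 34.58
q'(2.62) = 36.31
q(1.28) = 3.01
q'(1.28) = 12.60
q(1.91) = 13.91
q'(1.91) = 22.40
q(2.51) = 30.71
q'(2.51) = 33.96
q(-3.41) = -8.77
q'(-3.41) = 14.42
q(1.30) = 3.27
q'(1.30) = 12.87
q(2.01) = 16.24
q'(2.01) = 24.18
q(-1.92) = -0.02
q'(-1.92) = -0.46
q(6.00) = 320.00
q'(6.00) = 144.00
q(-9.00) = -490.00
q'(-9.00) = 189.00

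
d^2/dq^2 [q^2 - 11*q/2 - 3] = 2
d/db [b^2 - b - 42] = 2*b - 1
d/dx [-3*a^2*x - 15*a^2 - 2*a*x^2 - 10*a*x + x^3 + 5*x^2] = -3*a^2 - 4*a*x - 10*a + 3*x^2 + 10*x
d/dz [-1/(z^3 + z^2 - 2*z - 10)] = (3*z^2 + 2*z - 2)/(z^3 + z^2 - 2*z - 10)^2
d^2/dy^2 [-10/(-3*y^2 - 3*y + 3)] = 20*(-y^2 - y + (2*y + 1)^2 + 1)/(3*(y^2 + y - 1)^3)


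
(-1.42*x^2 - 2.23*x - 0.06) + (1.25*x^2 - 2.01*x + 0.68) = -0.17*x^2 - 4.24*x + 0.62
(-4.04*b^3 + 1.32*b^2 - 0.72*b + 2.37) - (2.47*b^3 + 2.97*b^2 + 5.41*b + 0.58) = -6.51*b^3 - 1.65*b^2 - 6.13*b + 1.79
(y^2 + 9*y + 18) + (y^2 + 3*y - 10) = 2*y^2 + 12*y + 8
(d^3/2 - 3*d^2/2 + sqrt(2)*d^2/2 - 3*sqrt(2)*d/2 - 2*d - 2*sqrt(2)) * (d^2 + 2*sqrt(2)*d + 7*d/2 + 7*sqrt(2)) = d^5/2 + d^4/4 + 3*sqrt(2)*d^4/2 - 21*d^3/4 + 3*sqrt(2)*d^3/4 - 87*sqrt(2)*d^2/4 - 6*d^2 - 21*sqrt(2)*d - 29*d - 28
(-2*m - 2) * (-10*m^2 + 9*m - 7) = 20*m^3 + 2*m^2 - 4*m + 14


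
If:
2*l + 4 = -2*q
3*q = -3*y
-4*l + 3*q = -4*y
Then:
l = 2/3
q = -8/3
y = 8/3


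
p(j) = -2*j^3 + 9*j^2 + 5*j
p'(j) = -6*j^2 + 18*j + 5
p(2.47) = 37.12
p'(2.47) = 12.85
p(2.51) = 37.62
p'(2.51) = 12.38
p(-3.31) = 154.58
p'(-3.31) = -120.32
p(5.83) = -61.26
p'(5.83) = -93.99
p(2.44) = 36.73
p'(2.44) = 13.20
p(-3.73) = 210.36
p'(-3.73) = -145.62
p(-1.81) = 32.29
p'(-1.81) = -47.24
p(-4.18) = 282.42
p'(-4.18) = -175.07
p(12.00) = -2100.00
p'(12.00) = -643.00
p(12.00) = -2100.00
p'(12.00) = -643.00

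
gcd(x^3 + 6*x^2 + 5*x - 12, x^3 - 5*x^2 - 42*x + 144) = 1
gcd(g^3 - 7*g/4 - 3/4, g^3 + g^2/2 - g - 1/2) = g^2 + 3*g/2 + 1/2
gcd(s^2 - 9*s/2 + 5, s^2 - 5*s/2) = s - 5/2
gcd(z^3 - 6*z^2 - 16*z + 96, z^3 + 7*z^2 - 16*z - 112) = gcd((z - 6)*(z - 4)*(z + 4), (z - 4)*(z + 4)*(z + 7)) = z^2 - 16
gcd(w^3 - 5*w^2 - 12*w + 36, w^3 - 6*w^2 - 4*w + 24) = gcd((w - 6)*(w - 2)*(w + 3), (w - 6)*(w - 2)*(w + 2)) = w^2 - 8*w + 12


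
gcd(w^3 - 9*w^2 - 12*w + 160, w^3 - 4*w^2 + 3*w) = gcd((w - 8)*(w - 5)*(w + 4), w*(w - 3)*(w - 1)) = 1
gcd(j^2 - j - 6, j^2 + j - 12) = j - 3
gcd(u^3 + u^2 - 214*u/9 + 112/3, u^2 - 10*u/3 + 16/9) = u - 8/3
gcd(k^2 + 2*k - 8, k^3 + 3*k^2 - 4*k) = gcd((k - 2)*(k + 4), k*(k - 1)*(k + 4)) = k + 4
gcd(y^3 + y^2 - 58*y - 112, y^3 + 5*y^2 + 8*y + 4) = y + 2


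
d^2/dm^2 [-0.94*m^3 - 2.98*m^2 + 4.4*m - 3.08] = -5.64*m - 5.96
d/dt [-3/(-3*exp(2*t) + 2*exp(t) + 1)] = (6 - 18*exp(t))*exp(t)/(-3*exp(2*t) + 2*exp(t) + 1)^2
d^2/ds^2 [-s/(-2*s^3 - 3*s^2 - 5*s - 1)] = 2*(s*(6*s^2 + 6*s + 5)^2 - (6*s^2 + 3*s*(2*s + 1) + 6*s + 5)*(2*s^3 + 3*s^2 + 5*s + 1))/(2*s^3 + 3*s^2 + 5*s + 1)^3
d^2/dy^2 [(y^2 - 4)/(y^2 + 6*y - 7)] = 6*(-2*y^3 + 3*y^2 - 24*y - 41)/(y^6 + 18*y^5 + 87*y^4 - 36*y^3 - 609*y^2 + 882*y - 343)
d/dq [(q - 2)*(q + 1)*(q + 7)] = 3*q^2 + 12*q - 9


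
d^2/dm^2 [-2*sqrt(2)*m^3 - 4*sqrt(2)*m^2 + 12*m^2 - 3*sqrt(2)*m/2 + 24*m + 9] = -12*sqrt(2)*m - 8*sqrt(2) + 24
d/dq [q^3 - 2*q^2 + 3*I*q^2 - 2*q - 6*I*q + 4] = 3*q^2 + q*(-4 + 6*I) - 2 - 6*I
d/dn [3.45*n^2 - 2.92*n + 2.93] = 6.9*n - 2.92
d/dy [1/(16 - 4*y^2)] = y/(2*(y^2 - 4)^2)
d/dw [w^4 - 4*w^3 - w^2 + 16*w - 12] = 4*w^3 - 12*w^2 - 2*w + 16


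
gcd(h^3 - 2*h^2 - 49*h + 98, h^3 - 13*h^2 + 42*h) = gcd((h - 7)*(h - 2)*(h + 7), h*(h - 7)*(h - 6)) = h - 7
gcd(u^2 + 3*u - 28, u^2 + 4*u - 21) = u + 7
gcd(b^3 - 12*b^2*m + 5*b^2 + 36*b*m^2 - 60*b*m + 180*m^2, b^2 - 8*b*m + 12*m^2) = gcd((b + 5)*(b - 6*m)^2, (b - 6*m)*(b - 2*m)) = b - 6*m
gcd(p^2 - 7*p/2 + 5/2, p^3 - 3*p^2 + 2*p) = p - 1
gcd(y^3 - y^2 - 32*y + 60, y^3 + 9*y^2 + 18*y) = y + 6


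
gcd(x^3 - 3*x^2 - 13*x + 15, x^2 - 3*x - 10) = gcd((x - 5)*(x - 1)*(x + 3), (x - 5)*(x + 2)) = x - 5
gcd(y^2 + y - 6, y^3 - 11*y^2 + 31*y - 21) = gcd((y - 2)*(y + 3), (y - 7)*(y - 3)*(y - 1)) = 1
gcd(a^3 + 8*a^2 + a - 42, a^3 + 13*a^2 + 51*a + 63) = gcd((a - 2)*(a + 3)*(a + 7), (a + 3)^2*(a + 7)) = a^2 + 10*a + 21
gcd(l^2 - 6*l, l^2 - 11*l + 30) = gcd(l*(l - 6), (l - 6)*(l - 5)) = l - 6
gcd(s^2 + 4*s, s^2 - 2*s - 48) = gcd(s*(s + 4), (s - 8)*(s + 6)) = 1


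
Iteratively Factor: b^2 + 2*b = (b + 2)*(b)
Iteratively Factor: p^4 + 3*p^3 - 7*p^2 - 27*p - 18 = (p + 1)*(p^3 + 2*p^2 - 9*p - 18) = (p + 1)*(p + 2)*(p^2 - 9) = (p + 1)*(p + 2)*(p + 3)*(p - 3)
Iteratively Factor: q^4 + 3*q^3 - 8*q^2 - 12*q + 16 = (q - 1)*(q^3 + 4*q^2 - 4*q - 16) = (q - 2)*(q - 1)*(q^2 + 6*q + 8) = (q - 2)*(q - 1)*(q + 4)*(q + 2)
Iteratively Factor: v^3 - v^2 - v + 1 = (v + 1)*(v^2 - 2*v + 1) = (v - 1)*(v + 1)*(v - 1)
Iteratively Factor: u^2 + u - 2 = (u + 2)*(u - 1)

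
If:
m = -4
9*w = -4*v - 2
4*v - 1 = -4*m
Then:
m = -4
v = 17/4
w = -19/9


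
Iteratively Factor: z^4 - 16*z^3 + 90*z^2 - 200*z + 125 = (z - 5)*(z^3 - 11*z^2 + 35*z - 25) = (z - 5)*(z - 1)*(z^2 - 10*z + 25) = (z - 5)^2*(z - 1)*(z - 5)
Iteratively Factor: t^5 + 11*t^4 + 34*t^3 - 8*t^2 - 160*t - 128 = (t + 1)*(t^4 + 10*t^3 + 24*t^2 - 32*t - 128) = (t + 1)*(t + 4)*(t^3 + 6*t^2 - 32) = (t + 1)*(t + 4)^2*(t^2 + 2*t - 8) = (t + 1)*(t + 4)^3*(t - 2)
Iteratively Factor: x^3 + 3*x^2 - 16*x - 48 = (x + 3)*(x^2 - 16) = (x + 3)*(x + 4)*(x - 4)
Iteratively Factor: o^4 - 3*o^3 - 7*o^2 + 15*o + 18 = (o + 2)*(o^3 - 5*o^2 + 3*o + 9) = (o - 3)*(o + 2)*(o^2 - 2*o - 3) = (o - 3)*(o + 1)*(o + 2)*(o - 3)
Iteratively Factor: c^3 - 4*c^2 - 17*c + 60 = (c - 3)*(c^2 - c - 20) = (c - 5)*(c - 3)*(c + 4)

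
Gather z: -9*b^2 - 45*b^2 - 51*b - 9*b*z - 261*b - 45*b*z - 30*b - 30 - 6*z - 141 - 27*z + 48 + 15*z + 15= -54*b^2 - 342*b + z*(-54*b - 18) - 108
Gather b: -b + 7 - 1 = 6 - b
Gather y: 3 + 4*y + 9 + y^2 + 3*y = y^2 + 7*y + 12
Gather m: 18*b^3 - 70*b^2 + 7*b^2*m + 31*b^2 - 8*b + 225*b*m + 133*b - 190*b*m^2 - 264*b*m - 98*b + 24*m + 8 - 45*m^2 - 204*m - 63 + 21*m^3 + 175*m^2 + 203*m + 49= 18*b^3 - 39*b^2 + 27*b + 21*m^3 + m^2*(130 - 190*b) + m*(7*b^2 - 39*b + 23) - 6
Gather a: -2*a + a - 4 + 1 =-a - 3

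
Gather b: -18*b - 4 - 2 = -18*b - 6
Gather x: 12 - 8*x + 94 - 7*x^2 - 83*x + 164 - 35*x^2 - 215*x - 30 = -42*x^2 - 306*x + 240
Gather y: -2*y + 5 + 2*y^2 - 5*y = 2*y^2 - 7*y + 5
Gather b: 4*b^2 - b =4*b^2 - b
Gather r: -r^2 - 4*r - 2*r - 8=-r^2 - 6*r - 8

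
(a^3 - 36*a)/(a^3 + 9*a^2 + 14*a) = (a^2 - 36)/(a^2 + 9*a + 14)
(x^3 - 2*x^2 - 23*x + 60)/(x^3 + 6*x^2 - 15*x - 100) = (x - 3)/(x + 5)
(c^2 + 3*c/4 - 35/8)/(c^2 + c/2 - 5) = (c - 7/4)/(c - 2)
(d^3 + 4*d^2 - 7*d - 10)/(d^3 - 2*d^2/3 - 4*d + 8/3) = 3*(d^2 + 6*d + 5)/(3*d^2 + 4*d - 4)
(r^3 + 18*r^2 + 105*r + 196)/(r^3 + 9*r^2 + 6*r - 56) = (r + 7)/(r - 2)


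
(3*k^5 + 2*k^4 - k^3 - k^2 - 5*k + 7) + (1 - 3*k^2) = 3*k^5 + 2*k^4 - k^3 - 4*k^2 - 5*k + 8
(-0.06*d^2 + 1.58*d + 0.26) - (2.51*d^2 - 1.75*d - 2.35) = -2.57*d^2 + 3.33*d + 2.61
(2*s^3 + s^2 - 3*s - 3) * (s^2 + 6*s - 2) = 2*s^5 + 13*s^4 - s^3 - 23*s^2 - 12*s + 6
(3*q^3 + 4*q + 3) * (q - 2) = 3*q^4 - 6*q^3 + 4*q^2 - 5*q - 6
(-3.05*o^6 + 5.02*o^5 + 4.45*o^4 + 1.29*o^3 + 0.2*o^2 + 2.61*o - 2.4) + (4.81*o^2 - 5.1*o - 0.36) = -3.05*o^6 + 5.02*o^5 + 4.45*o^4 + 1.29*o^3 + 5.01*o^2 - 2.49*o - 2.76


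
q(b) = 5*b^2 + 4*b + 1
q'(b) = 10*b + 4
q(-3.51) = 48.56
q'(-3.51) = -31.10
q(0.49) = 4.16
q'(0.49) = 8.90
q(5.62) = 181.40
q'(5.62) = 60.20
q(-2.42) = 20.60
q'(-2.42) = -20.20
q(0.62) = 5.40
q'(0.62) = 10.20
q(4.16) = 104.17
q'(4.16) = 45.60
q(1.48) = 17.87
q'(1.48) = 18.80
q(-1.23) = 3.64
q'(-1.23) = -8.30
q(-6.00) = 157.00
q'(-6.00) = -56.00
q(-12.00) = 673.00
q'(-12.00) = -116.00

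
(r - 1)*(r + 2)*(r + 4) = r^3 + 5*r^2 + 2*r - 8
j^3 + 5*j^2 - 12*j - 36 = (j - 3)*(j + 2)*(j + 6)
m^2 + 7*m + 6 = (m + 1)*(m + 6)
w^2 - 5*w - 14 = (w - 7)*(w + 2)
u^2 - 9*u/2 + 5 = (u - 5/2)*(u - 2)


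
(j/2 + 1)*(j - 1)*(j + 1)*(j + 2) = j^4/2 + 2*j^3 + 3*j^2/2 - 2*j - 2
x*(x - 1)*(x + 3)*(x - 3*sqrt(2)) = x^4 - 3*sqrt(2)*x^3 + 2*x^3 - 6*sqrt(2)*x^2 - 3*x^2 + 9*sqrt(2)*x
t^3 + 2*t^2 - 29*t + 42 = (t - 3)*(t - 2)*(t + 7)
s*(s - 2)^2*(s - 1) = s^4 - 5*s^3 + 8*s^2 - 4*s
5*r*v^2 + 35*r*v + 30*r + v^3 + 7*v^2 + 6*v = (5*r + v)*(v + 1)*(v + 6)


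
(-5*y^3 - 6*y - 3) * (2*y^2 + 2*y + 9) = -10*y^5 - 10*y^4 - 57*y^3 - 18*y^2 - 60*y - 27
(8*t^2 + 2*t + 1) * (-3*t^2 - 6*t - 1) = -24*t^4 - 54*t^3 - 23*t^2 - 8*t - 1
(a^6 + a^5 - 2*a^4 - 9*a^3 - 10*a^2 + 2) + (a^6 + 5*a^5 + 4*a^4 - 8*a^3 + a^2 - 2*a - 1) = 2*a^6 + 6*a^5 + 2*a^4 - 17*a^3 - 9*a^2 - 2*a + 1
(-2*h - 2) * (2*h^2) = -4*h^3 - 4*h^2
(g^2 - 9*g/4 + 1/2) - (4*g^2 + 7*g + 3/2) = -3*g^2 - 37*g/4 - 1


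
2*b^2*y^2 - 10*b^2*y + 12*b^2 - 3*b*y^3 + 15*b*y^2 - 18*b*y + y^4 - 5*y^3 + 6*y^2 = (-2*b + y)*(-b + y)*(y - 3)*(y - 2)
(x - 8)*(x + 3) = x^2 - 5*x - 24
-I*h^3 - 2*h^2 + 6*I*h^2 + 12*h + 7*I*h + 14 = (h - 7)*(h - 2*I)*(-I*h - I)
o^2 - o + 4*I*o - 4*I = (o - 1)*(o + 4*I)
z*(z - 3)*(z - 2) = z^3 - 5*z^2 + 6*z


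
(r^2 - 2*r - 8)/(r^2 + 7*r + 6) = (r^2 - 2*r - 8)/(r^2 + 7*r + 6)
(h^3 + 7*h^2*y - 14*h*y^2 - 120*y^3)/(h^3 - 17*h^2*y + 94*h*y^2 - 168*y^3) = (h^2 + 11*h*y + 30*y^2)/(h^2 - 13*h*y + 42*y^2)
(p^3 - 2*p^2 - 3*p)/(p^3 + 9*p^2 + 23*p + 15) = p*(p - 3)/(p^2 + 8*p + 15)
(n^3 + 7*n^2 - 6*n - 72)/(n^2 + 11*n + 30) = (n^2 + n - 12)/(n + 5)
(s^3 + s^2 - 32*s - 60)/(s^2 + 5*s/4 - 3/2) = 4*(s^2 - s - 30)/(4*s - 3)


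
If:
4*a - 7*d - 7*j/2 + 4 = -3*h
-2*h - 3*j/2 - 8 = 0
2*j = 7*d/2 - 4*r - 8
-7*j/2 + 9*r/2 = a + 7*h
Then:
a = 239*r/22 + 84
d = 248*r/77 + 144/7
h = -30*r/11 - 28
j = 40*r/11 + 32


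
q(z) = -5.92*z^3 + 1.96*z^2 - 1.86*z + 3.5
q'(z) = -17.76*z^2 + 3.92*z - 1.86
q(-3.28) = 239.59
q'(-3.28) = -205.79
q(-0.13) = 3.79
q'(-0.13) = -2.67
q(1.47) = -13.80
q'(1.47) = -34.48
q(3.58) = -249.66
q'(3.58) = -215.45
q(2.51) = -82.43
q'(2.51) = -103.91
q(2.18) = -52.57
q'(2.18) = -77.72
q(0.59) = 1.87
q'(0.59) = -5.73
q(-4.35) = 535.97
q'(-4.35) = -354.98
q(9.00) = -4170.16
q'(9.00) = -1405.14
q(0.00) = 3.50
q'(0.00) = -1.86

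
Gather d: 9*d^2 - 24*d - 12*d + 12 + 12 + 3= 9*d^2 - 36*d + 27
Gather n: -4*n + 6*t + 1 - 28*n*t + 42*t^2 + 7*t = n*(-28*t - 4) + 42*t^2 + 13*t + 1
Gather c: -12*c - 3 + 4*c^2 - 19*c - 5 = 4*c^2 - 31*c - 8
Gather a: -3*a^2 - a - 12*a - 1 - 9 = -3*a^2 - 13*a - 10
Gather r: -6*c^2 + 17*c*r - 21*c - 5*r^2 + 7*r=-6*c^2 - 21*c - 5*r^2 + r*(17*c + 7)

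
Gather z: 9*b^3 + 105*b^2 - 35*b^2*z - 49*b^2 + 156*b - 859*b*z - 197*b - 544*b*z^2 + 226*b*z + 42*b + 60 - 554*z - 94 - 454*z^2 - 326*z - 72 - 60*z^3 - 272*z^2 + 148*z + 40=9*b^3 + 56*b^2 + b - 60*z^3 + z^2*(-544*b - 726) + z*(-35*b^2 - 633*b - 732) - 66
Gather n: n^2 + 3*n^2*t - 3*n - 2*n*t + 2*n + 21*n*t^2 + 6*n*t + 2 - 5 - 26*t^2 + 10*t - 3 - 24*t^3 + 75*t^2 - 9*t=n^2*(3*t + 1) + n*(21*t^2 + 4*t - 1) - 24*t^3 + 49*t^2 + t - 6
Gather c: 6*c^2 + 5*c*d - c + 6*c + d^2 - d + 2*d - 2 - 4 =6*c^2 + c*(5*d + 5) + d^2 + d - 6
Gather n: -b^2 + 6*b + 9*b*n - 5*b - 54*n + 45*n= -b^2 + b + n*(9*b - 9)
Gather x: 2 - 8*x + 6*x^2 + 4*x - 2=6*x^2 - 4*x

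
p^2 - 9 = (p - 3)*(p + 3)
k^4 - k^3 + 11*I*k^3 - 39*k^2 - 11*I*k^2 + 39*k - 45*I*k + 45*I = (k - 1)*(k + 3*I)^2*(k + 5*I)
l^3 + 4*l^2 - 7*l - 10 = (l - 2)*(l + 1)*(l + 5)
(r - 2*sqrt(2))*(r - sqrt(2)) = r^2 - 3*sqrt(2)*r + 4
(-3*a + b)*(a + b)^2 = -3*a^3 - 5*a^2*b - a*b^2 + b^3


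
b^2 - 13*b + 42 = (b - 7)*(b - 6)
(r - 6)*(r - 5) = r^2 - 11*r + 30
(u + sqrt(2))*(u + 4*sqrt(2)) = u^2 + 5*sqrt(2)*u + 8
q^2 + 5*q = q*(q + 5)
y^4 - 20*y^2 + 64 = (y - 4)*(y - 2)*(y + 2)*(y + 4)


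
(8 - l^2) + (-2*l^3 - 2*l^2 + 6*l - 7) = -2*l^3 - 3*l^2 + 6*l + 1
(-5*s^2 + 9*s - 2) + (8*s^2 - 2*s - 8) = 3*s^2 + 7*s - 10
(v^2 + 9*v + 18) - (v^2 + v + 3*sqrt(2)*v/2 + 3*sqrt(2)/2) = -3*sqrt(2)*v/2 + 8*v - 3*sqrt(2)/2 + 18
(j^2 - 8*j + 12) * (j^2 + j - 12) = j^4 - 7*j^3 - 8*j^2 + 108*j - 144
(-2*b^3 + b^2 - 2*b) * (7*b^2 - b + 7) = -14*b^5 + 9*b^4 - 29*b^3 + 9*b^2 - 14*b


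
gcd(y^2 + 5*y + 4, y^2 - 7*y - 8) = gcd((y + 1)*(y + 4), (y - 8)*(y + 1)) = y + 1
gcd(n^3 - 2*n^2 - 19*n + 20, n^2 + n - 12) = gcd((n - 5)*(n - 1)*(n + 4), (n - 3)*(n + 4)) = n + 4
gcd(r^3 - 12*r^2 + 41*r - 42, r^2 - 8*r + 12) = r - 2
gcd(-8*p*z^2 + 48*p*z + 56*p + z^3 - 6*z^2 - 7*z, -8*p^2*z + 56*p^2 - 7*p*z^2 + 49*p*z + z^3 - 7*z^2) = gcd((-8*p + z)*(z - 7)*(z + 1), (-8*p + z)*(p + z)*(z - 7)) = -8*p*z + 56*p + z^2 - 7*z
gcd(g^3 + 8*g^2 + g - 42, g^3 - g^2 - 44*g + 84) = g^2 + 5*g - 14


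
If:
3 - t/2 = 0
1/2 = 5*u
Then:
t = 6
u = 1/10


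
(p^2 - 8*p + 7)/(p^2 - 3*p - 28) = (p - 1)/(p + 4)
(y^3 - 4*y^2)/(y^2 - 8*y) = y*(y - 4)/(y - 8)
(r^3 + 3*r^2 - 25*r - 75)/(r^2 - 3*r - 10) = (r^2 + 8*r + 15)/(r + 2)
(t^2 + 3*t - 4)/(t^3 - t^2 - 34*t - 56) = (t - 1)/(t^2 - 5*t - 14)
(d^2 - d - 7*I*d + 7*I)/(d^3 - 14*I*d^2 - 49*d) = (d - 1)/(d*(d - 7*I))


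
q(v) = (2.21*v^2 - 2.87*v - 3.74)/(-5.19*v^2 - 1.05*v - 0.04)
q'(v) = (4.42*v - 2.87)/(-5.19*v^2 - 1.05*v - 0.04) + (10.38*v + 1.05)*(2.21*v^2 - 2.87*v - 3.74)/(-5.19*v^2 - 1.05*v - 0.04)^2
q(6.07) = -0.30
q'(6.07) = -0.02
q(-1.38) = -0.52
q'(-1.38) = 0.24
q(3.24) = -0.18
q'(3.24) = -0.09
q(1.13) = 0.53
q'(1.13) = -1.13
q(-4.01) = -0.55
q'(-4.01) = -0.02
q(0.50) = 2.48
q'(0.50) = -7.96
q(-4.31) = -0.54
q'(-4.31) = -0.02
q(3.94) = -0.23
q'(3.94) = -0.06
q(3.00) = -0.15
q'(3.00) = -0.11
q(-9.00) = -0.49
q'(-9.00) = -0.01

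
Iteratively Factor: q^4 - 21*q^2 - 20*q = (q + 1)*(q^3 - q^2 - 20*q) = (q + 1)*(q + 4)*(q^2 - 5*q) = q*(q + 1)*(q + 4)*(q - 5)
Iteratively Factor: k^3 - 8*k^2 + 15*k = (k)*(k^2 - 8*k + 15) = k*(k - 5)*(k - 3)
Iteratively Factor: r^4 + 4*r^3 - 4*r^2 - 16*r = (r)*(r^3 + 4*r^2 - 4*r - 16) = r*(r + 2)*(r^2 + 2*r - 8) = r*(r + 2)*(r + 4)*(r - 2)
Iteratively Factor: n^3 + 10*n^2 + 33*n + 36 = (n + 3)*(n^2 + 7*n + 12) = (n + 3)^2*(n + 4)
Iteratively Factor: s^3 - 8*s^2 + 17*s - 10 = (s - 1)*(s^2 - 7*s + 10) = (s - 2)*(s - 1)*(s - 5)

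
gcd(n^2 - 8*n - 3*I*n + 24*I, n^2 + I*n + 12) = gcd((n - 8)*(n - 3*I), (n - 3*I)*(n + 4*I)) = n - 3*I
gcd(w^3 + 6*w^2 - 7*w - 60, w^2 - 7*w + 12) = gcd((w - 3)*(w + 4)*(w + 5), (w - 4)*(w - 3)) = w - 3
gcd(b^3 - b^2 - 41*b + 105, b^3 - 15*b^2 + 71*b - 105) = b^2 - 8*b + 15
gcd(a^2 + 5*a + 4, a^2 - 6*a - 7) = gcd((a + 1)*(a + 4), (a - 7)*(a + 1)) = a + 1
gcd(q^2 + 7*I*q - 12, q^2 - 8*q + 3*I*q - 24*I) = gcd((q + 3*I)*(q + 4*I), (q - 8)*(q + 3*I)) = q + 3*I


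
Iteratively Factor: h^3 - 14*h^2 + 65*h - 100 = (h - 5)*(h^2 - 9*h + 20) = (h - 5)^2*(h - 4)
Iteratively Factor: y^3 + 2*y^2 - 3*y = (y + 3)*(y^2 - y) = y*(y + 3)*(y - 1)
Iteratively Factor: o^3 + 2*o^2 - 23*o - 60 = (o + 3)*(o^2 - o - 20) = (o + 3)*(o + 4)*(o - 5)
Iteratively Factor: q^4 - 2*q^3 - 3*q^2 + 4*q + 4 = (q + 1)*(q^3 - 3*q^2 + 4) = (q - 2)*(q + 1)*(q^2 - q - 2) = (q - 2)^2*(q + 1)*(q + 1)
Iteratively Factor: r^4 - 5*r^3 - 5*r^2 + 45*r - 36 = (r + 3)*(r^3 - 8*r^2 + 19*r - 12) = (r - 4)*(r + 3)*(r^2 - 4*r + 3) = (r - 4)*(r - 3)*(r + 3)*(r - 1)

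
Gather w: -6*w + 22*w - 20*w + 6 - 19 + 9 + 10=6 - 4*w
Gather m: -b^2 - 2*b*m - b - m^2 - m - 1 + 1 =-b^2 - b - m^2 + m*(-2*b - 1)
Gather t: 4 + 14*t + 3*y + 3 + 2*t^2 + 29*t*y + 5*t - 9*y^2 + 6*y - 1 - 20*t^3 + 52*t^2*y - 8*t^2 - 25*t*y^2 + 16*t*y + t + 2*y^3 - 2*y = -20*t^3 + t^2*(52*y - 6) + t*(-25*y^2 + 45*y + 20) + 2*y^3 - 9*y^2 + 7*y + 6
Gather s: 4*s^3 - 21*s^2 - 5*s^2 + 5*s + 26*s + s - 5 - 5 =4*s^3 - 26*s^2 + 32*s - 10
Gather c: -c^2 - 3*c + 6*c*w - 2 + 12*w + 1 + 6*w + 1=-c^2 + c*(6*w - 3) + 18*w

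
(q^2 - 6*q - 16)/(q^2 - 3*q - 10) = (q - 8)/(q - 5)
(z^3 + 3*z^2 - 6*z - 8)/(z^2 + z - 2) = (z^3 + 3*z^2 - 6*z - 8)/(z^2 + z - 2)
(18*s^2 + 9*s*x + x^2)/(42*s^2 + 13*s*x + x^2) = (3*s + x)/(7*s + x)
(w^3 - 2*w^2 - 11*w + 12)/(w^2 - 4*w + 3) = (w^2 - w - 12)/(w - 3)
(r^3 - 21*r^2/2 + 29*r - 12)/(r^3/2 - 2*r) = (2*r^3 - 21*r^2 + 58*r - 24)/(r*(r^2 - 4))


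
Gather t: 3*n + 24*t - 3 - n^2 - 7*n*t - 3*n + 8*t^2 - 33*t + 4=-n^2 + 8*t^2 + t*(-7*n - 9) + 1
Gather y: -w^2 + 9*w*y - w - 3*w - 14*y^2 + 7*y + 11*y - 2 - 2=-w^2 - 4*w - 14*y^2 + y*(9*w + 18) - 4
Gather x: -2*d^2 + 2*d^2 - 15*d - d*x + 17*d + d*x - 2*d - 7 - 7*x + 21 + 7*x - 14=0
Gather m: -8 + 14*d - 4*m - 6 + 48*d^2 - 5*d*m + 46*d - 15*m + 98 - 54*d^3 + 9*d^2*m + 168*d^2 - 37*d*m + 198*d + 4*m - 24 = -54*d^3 + 216*d^2 + 258*d + m*(9*d^2 - 42*d - 15) + 60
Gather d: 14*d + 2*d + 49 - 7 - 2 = 16*d + 40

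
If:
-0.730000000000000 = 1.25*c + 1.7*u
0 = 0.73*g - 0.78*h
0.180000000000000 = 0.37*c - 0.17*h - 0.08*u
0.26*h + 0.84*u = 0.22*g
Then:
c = -0.69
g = -2.77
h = -2.59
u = 0.08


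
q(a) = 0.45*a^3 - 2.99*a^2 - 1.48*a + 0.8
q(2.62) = -15.51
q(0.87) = -2.45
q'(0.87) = -5.66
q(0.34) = -0.03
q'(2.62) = -7.88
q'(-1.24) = 8.01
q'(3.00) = -7.27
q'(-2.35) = 20.03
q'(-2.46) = 21.40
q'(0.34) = -3.36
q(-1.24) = -2.82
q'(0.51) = -4.18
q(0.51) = -0.67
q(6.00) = -18.52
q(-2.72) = -26.35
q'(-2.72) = 24.77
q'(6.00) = 11.24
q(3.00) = -18.40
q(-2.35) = -18.07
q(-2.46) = -20.35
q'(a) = 1.35*a^2 - 5.98*a - 1.48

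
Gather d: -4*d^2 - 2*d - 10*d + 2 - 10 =-4*d^2 - 12*d - 8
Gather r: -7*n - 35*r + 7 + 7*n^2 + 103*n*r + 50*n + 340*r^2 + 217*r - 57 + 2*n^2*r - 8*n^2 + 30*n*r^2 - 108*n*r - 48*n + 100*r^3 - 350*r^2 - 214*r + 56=-n^2 - 5*n + 100*r^3 + r^2*(30*n - 10) + r*(2*n^2 - 5*n - 32) + 6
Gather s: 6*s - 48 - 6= 6*s - 54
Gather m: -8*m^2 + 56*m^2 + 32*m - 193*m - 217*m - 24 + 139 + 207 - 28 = 48*m^2 - 378*m + 294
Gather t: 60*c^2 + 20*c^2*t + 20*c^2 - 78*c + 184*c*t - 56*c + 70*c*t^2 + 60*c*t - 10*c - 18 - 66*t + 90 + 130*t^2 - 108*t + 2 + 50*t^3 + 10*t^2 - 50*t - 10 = 80*c^2 - 144*c + 50*t^3 + t^2*(70*c + 140) + t*(20*c^2 + 244*c - 224) + 64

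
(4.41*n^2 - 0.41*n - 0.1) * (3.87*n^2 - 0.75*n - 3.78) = 17.0667*n^4 - 4.8942*n^3 - 16.7493*n^2 + 1.6248*n + 0.378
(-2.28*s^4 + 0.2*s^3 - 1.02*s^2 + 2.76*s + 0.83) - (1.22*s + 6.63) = -2.28*s^4 + 0.2*s^3 - 1.02*s^2 + 1.54*s - 5.8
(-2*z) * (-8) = 16*z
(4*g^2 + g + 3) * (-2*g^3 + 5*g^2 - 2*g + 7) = -8*g^5 + 18*g^4 - 9*g^3 + 41*g^2 + g + 21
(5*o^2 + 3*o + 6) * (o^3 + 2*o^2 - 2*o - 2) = 5*o^5 + 13*o^4 + 2*o^3 - 4*o^2 - 18*o - 12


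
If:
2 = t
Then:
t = 2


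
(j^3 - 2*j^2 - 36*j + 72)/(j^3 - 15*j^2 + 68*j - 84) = (j + 6)/(j - 7)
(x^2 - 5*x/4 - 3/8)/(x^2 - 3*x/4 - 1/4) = (x - 3/2)/(x - 1)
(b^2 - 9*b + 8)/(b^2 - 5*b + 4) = (b - 8)/(b - 4)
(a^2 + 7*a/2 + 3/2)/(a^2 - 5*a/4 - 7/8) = 4*(a + 3)/(4*a - 7)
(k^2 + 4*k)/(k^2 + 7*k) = (k + 4)/(k + 7)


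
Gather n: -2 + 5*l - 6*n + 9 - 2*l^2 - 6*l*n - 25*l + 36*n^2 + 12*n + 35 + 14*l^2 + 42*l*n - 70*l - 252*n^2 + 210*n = 12*l^2 - 90*l - 216*n^2 + n*(36*l + 216) + 42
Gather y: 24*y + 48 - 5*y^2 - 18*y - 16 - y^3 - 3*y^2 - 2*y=-y^3 - 8*y^2 + 4*y + 32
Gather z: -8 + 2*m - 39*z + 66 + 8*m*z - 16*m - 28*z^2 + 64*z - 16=-14*m - 28*z^2 + z*(8*m + 25) + 42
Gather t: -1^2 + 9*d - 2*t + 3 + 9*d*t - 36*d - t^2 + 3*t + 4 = -27*d - t^2 + t*(9*d + 1) + 6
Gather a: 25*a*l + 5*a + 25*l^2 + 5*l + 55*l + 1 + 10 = a*(25*l + 5) + 25*l^2 + 60*l + 11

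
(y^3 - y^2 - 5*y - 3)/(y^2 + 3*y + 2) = (y^2 - 2*y - 3)/(y + 2)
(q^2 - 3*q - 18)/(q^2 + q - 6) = (q - 6)/(q - 2)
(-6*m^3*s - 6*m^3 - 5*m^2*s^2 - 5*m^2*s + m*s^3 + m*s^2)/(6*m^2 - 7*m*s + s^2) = m*(m*s + m + s^2 + s)/(-m + s)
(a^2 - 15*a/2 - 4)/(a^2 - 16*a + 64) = (a + 1/2)/(a - 8)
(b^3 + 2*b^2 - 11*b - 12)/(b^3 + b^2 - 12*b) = (b + 1)/b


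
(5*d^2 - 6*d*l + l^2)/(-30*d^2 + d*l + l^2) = (-d + l)/(6*d + l)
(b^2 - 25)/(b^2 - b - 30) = (b - 5)/(b - 6)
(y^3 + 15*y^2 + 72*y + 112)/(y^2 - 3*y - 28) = (y^2 + 11*y + 28)/(y - 7)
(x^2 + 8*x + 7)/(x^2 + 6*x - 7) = (x + 1)/(x - 1)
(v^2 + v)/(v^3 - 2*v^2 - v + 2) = v/(v^2 - 3*v + 2)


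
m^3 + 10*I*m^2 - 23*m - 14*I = (m + I)*(m + 2*I)*(m + 7*I)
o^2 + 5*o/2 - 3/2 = (o - 1/2)*(o + 3)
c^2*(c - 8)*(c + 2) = c^4 - 6*c^3 - 16*c^2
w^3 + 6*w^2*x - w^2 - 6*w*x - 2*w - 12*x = (w - 2)*(w + 1)*(w + 6*x)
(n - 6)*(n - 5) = n^2 - 11*n + 30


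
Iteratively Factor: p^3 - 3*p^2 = (p)*(p^2 - 3*p) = p^2*(p - 3)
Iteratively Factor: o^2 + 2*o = (o + 2)*(o)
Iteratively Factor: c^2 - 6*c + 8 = (c - 2)*(c - 4)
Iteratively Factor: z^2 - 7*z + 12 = (z - 3)*(z - 4)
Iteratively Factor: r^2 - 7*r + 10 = (r - 2)*(r - 5)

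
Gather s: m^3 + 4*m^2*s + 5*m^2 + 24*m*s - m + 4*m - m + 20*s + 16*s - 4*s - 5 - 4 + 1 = m^3 + 5*m^2 + 2*m + s*(4*m^2 + 24*m + 32) - 8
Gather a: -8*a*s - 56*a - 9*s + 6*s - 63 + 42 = a*(-8*s - 56) - 3*s - 21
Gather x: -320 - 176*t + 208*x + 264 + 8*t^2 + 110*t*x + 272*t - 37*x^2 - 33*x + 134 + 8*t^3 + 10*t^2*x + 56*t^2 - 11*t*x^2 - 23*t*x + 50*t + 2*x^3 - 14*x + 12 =8*t^3 + 64*t^2 + 146*t + 2*x^3 + x^2*(-11*t - 37) + x*(10*t^2 + 87*t + 161) + 90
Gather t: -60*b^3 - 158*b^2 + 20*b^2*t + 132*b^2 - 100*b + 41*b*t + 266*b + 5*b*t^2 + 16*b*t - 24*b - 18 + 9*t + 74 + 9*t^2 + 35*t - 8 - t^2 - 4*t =-60*b^3 - 26*b^2 + 142*b + t^2*(5*b + 8) + t*(20*b^2 + 57*b + 40) + 48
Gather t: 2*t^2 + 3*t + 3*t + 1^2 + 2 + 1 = 2*t^2 + 6*t + 4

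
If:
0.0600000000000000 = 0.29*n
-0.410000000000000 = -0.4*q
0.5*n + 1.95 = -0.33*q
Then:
No Solution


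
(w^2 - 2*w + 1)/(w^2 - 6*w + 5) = (w - 1)/(w - 5)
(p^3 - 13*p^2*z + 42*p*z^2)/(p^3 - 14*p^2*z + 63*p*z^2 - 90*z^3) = p*(p - 7*z)/(p^2 - 8*p*z + 15*z^2)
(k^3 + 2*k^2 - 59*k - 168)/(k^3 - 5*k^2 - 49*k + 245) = (k^2 - 5*k - 24)/(k^2 - 12*k + 35)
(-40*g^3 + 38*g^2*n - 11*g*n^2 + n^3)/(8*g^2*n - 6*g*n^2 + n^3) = (-5*g + n)/n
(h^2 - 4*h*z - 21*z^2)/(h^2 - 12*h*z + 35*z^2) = (-h - 3*z)/(-h + 5*z)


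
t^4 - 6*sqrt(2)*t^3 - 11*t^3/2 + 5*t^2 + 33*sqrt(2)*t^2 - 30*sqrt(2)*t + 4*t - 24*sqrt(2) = (t - 4)*(t - 2)*(t + 1/2)*(t - 6*sqrt(2))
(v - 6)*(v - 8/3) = v^2 - 26*v/3 + 16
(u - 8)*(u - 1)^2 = u^3 - 10*u^2 + 17*u - 8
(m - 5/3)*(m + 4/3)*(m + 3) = m^3 + 8*m^2/3 - 29*m/9 - 20/3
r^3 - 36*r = r*(r - 6)*(r + 6)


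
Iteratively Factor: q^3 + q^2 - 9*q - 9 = (q + 1)*(q^2 - 9) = (q - 3)*(q + 1)*(q + 3)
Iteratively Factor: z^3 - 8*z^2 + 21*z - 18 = (z - 2)*(z^2 - 6*z + 9) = (z - 3)*(z - 2)*(z - 3)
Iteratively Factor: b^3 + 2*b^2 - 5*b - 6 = (b + 3)*(b^2 - b - 2) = (b + 1)*(b + 3)*(b - 2)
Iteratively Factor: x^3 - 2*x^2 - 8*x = (x - 4)*(x^2 + 2*x) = (x - 4)*(x + 2)*(x)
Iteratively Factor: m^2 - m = (m)*(m - 1)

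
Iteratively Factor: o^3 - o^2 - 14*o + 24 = (o - 3)*(o^2 + 2*o - 8) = (o - 3)*(o + 4)*(o - 2)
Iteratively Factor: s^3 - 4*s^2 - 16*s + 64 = (s + 4)*(s^2 - 8*s + 16) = (s - 4)*(s + 4)*(s - 4)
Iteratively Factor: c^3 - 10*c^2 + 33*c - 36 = (c - 3)*(c^2 - 7*c + 12) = (c - 4)*(c - 3)*(c - 3)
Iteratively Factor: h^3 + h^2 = (h)*(h^2 + h) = h^2*(h + 1)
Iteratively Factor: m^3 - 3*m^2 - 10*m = (m + 2)*(m^2 - 5*m) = (m - 5)*(m + 2)*(m)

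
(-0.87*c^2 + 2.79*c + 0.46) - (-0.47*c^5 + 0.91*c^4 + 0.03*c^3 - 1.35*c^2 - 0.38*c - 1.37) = 0.47*c^5 - 0.91*c^4 - 0.03*c^3 + 0.48*c^2 + 3.17*c + 1.83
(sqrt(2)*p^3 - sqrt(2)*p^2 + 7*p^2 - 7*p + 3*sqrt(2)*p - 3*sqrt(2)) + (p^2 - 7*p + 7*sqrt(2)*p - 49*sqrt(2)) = sqrt(2)*p^3 - sqrt(2)*p^2 + 8*p^2 - 14*p + 10*sqrt(2)*p - 52*sqrt(2)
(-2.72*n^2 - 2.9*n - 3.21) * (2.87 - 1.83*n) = 4.9776*n^3 - 2.4994*n^2 - 2.4487*n - 9.2127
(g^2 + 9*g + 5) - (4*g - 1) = g^2 + 5*g + 6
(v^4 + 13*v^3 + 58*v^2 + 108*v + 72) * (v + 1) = v^5 + 14*v^4 + 71*v^3 + 166*v^2 + 180*v + 72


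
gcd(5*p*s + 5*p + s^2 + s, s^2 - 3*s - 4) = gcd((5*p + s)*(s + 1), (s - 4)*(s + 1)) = s + 1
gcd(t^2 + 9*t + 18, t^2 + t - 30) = t + 6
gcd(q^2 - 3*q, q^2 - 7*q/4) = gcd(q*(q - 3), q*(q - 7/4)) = q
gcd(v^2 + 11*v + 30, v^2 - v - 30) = v + 5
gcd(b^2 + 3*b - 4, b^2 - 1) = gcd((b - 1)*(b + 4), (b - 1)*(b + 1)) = b - 1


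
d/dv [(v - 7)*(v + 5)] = 2*v - 2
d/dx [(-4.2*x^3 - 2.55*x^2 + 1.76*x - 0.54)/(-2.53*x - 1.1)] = (21.252*x^3 + 20.3115*x^2 + 5.61*x - 3.3022)/(6.4009*x^2 + 5.566*x + 1.21)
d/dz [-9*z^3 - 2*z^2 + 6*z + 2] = -27*z^2 - 4*z + 6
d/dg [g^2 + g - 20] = 2*g + 1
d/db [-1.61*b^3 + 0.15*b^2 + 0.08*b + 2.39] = -4.83*b^2 + 0.3*b + 0.08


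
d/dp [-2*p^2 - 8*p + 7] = -4*p - 8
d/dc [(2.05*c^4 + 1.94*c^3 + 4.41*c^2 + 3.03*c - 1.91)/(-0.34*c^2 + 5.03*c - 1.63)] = (-1.394*c^5 + 30.2749*c^4 + 6.1504*c^3 + 13.7259*c^2 - 15.6754*c + 4.6684)/(0.1156*c^4 - 3.4204*c^3 + 26.4093*c^2 - 16.3978*c + 2.6569)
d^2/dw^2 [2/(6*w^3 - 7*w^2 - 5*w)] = 4*(w*(7 - 18*w)*(-6*w^2 + 7*w + 5) - (-18*w^2 + 14*w + 5)^2)/(w^3*(-6*w^2 + 7*w + 5)^3)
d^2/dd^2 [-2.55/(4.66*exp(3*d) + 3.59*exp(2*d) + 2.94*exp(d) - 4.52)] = (-2.55*(13.98*exp(2*d) + 7.18*exp(d) + 2.94)*(27.96*exp(2*d) + 14.36*exp(d) + 5.88)*exp(d) + (106.947*exp(2*d) + 36.618*exp(d) + 7.497)*(4.66*exp(3*d) + 3.59*exp(2*d) + 2.94*exp(d) - 4.52))*exp(d)/(4.66*exp(3*d) + 3.59*exp(2*d) + 2.94*exp(d) - 4.52)^3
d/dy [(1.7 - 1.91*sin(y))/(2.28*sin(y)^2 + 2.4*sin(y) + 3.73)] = (4.3548*sin(y)^2 - 7.752*sin(y) - 11.2043)*cos(y)/(5.1984*sin(y)^4 + 10.944*sin(y)^3 + 22.7688*sin(y)^2 + 17.904*sin(y) + 13.9129)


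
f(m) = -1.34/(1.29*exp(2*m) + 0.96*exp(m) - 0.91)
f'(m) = -1.34*(-2.58*exp(2*m) - 0.96*exp(m))/(1.29*exp(2*m) + 0.96*exp(m) - 0.91)^2 = (3.4572*exp(m) + 1.2864)*exp(m)/(1.29*exp(2*m) + 0.96*exp(m) - 0.91)^2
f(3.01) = -0.00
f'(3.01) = 0.00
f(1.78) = -0.03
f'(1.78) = 0.05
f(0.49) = -0.33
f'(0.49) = 0.67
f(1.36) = -0.06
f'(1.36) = 0.11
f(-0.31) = -2.75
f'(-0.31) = 11.77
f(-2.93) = 1.57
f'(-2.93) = 0.11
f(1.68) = -0.03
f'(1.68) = 0.06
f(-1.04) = 3.27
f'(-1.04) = 5.29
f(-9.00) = 1.47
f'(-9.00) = 0.00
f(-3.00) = 1.56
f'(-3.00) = 0.10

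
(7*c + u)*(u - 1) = 7*c*u - 7*c + u^2 - u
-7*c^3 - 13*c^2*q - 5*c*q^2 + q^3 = (-7*c + q)*(c + q)^2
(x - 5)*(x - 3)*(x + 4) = x^3 - 4*x^2 - 17*x + 60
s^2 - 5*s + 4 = (s - 4)*(s - 1)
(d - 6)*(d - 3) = d^2 - 9*d + 18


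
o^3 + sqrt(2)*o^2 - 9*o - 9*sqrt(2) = (o - 3)*(o + 3)*(o + sqrt(2))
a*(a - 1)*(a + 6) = a^3 + 5*a^2 - 6*a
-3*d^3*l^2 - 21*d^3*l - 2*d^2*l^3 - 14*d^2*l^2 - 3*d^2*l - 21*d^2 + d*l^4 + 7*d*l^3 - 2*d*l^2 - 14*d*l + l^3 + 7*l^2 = (-3*d + l)*(d + l)*(l + 7)*(d*l + 1)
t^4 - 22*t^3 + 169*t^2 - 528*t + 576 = (t - 8)^2*(t - 3)^2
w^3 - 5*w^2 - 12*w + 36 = (w - 6)*(w - 2)*(w + 3)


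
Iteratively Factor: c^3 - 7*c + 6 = (c + 3)*(c^2 - 3*c + 2) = (c - 1)*(c + 3)*(c - 2)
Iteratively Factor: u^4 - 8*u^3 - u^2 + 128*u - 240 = (u - 5)*(u^3 - 3*u^2 - 16*u + 48) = (u - 5)*(u + 4)*(u^2 - 7*u + 12) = (u - 5)*(u - 3)*(u + 4)*(u - 4)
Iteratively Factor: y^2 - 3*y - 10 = (y + 2)*(y - 5)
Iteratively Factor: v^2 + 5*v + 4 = (v + 4)*(v + 1)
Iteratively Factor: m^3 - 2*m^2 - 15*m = (m + 3)*(m^2 - 5*m) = (m - 5)*(m + 3)*(m)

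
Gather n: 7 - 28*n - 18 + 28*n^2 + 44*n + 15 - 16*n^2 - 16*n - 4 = 12*n^2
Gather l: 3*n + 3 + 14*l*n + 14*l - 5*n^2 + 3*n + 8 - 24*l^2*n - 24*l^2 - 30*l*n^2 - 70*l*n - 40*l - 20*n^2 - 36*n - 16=l^2*(-24*n - 24) + l*(-30*n^2 - 56*n - 26) - 25*n^2 - 30*n - 5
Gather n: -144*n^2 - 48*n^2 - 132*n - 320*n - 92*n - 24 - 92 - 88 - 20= -192*n^2 - 544*n - 224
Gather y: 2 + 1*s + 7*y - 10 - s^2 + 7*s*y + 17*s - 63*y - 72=-s^2 + 18*s + y*(7*s - 56) - 80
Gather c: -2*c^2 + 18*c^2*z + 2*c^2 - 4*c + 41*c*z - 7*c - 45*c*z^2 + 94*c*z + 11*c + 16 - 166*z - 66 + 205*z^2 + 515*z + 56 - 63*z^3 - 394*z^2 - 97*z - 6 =18*c^2*z + c*(-45*z^2 + 135*z) - 63*z^3 - 189*z^2 + 252*z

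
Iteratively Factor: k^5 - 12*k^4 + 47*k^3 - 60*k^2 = (k - 5)*(k^4 - 7*k^3 + 12*k^2) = (k - 5)*(k - 4)*(k^3 - 3*k^2) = k*(k - 5)*(k - 4)*(k^2 - 3*k) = k*(k - 5)*(k - 4)*(k - 3)*(k)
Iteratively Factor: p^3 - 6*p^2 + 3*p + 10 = (p - 5)*(p^2 - p - 2) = (p - 5)*(p + 1)*(p - 2)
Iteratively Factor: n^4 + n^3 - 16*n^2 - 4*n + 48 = (n - 2)*(n^3 + 3*n^2 - 10*n - 24) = (n - 3)*(n - 2)*(n^2 + 6*n + 8) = (n - 3)*(n - 2)*(n + 4)*(n + 2)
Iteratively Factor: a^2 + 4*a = (a + 4)*(a)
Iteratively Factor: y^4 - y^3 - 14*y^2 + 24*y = (y + 4)*(y^3 - 5*y^2 + 6*y) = (y - 3)*(y + 4)*(y^2 - 2*y) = (y - 3)*(y - 2)*(y + 4)*(y)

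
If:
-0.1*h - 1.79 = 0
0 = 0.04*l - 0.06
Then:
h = -17.90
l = 1.50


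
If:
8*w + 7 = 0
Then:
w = -7/8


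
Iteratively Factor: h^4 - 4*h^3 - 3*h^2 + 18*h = (h - 3)*(h^3 - h^2 - 6*h) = h*(h - 3)*(h^2 - h - 6) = h*(h - 3)*(h + 2)*(h - 3)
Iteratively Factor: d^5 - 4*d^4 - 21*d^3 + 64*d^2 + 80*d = (d - 5)*(d^4 + d^3 - 16*d^2 - 16*d) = d*(d - 5)*(d^3 + d^2 - 16*d - 16) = d*(d - 5)*(d - 4)*(d^2 + 5*d + 4) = d*(d - 5)*(d - 4)*(d + 4)*(d + 1)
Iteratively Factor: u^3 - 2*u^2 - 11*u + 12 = (u - 1)*(u^2 - u - 12) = (u - 1)*(u + 3)*(u - 4)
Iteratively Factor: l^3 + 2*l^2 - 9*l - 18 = (l + 3)*(l^2 - l - 6) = (l + 2)*(l + 3)*(l - 3)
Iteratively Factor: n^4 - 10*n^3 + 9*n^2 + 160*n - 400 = (n - 5)*(n^3 - 5*n^2 - 16*n + 80) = (n - 5)^2*(n^2 - 16) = (n - 5)^2*(n + 4)*(n - 4)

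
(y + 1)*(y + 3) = y^2 + 4*y + 3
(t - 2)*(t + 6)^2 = t^3 + 10*t^2 + 12*t - 72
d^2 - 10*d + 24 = (d - 6)*(d - 4)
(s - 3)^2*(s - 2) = s^3 - 8*s^2 + 21*s - 18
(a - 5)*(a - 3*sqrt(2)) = a^2 - 5*a - 3*sqrt(2)*a + 15*sqrt(2)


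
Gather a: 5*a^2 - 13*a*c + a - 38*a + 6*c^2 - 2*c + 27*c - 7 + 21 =5*a^2 + a*(-13*c - 37) + 6*c^2 + 25*c + 14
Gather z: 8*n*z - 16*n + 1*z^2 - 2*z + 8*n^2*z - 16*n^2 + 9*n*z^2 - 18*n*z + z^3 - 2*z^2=-16*n^2 - 16*n + z^3 + z^2*(9*n - 1) + z*(8*n^2 - 10*n - 2)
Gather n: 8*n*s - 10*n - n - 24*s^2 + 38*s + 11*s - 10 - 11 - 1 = n*(8*s - 11) - 24*s^2 + 49*s - 22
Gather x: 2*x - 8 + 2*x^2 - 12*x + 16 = 2*x^2 - 10*x + 8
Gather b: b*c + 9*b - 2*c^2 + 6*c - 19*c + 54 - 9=b*(c + 9) - 2*c^2 - 13*c + 45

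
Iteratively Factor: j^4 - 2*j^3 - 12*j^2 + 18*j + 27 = (j - 3)*(j^3 + j^2 - 9*j - 9) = (j - 3)^2*(j^2 + 4*j + 3) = (j - 3)^2*(j + 1)*(j + 3)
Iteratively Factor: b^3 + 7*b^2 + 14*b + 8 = (b + 4)*(b^2 + 3*b + 2) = (b + 1)*(b + 4)*(b + 2)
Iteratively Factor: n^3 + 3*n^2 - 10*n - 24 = (n - 3)*(n^2 + 6*n + 8) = (n - 3)*(n + 4)*(n + 2)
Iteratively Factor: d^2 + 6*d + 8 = (d + 4)*(d + 2)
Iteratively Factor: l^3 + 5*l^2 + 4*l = (l + 4)*(l^2 + l) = l*(l + 4)*(l + 1)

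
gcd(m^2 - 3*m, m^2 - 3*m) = m^2 - 3*m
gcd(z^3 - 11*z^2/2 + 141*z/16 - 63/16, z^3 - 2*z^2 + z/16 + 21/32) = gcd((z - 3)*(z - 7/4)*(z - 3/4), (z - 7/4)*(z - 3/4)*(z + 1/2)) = z^2 - 5*z/2 + 21/16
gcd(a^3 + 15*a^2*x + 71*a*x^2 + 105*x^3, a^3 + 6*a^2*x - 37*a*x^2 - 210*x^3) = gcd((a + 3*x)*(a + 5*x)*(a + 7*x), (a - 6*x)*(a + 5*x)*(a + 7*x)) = a^2 + 12*a*x + 35*x^2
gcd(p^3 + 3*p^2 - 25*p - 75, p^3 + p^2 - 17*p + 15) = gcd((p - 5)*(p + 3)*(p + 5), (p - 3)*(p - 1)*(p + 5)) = p + 5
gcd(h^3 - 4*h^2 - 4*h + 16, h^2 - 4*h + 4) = h - 2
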